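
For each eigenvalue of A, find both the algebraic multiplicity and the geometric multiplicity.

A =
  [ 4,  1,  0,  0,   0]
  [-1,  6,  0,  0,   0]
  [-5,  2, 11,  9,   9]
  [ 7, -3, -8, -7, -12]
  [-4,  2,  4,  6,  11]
λ = 5: alg = 5, geom = 3

Step 1 — factor the characteristic polynomial to read off the algebraic multiplicities:
  χ_A(x) = (x - 5)^5

Step 2 — compute geometric multiplicities via the rank-nullity identity g(λ) = n − rank(A − λI):
  rank(A − (5)·I) = 2, so dim ker(A − (5)·I) = n − 2 = 3

Summary:
  λ = 5: algebraic multiplicity = 5, geometric multiplicity = 3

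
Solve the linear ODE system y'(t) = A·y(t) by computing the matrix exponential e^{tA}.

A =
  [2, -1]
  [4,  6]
e^{tA} =
  [-2*t*exp(4*t) + exp(4*t), -t*exp(4*t)]
  [4*t*exp(4*t), 2*t*exp(4*t) + exp(4*t)]

Strategy: write A = P · J · P⁻¹ where J is a Jordan canonical form, so e^{tA} = P · e^{tJ} · P⁻¹, and e^{tJ} can be computed block-by-block.

A has Jordan form
J =
  [4, 1]
  [0, 4]
(up to reordering of blocks).

Per-block formulas:
  For a 2×2 Jordan block J_2(4): exp(t · J_2(4)) = e^(4t)·(I + t·N), where N is the 2×2 nilpotent shift.

After assembling e^{tJ} and conjugating by P, we get:

e^{tA} =
  [-2*t*exp(4*t) + exp(4*t), -t*exp(4*t)]
  [4*t*exp(4*t), 2*t*exp(4*t) + exp(4*t)]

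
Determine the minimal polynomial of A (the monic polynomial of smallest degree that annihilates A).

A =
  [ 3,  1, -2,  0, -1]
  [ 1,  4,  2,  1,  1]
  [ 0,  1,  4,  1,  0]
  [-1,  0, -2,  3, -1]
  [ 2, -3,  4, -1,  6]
x^2 - 8*x + 16

The characteristic polynomial is χ_A(x) = (x - 4)^5, so the eigenvalues are known. The minimal polynomial is
  m_A(x) = Π_λ (x − λ)^{k_λ}
where k_λ is the size of the *largest* Jordan block for λ (equivalently, the smallest k with (A − λI)^k v = 0 for every generalised eigenvector v of λ).

  λ = 4: largest Jordan block has size 2, contributing (x − 4)^2

So m_A(x) = (x - 4)^2 = x^2 - 8*x + 16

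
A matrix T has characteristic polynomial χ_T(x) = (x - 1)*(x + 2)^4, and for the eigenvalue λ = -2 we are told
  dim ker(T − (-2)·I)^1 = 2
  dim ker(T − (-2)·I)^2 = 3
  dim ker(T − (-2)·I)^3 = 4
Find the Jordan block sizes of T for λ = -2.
Block sizes for λ = -2: [3, 1]

From the dimensions of kernels of powers, the number of Jordan blocks of size at least j is d_j − d_{j−1} where d_j = dim ker(N^j) (with d_0 = 0). Computing the differences gives [2, 1, 1].
The number of blocks of size exactly k is (#blocks of size ≥ k) − (#blocks of size ≥ k + 1), so the partition is: 1 block(s) of size 1, 1 block(s) of size 3.
In nonincreasing order the block sizes are [3, 1].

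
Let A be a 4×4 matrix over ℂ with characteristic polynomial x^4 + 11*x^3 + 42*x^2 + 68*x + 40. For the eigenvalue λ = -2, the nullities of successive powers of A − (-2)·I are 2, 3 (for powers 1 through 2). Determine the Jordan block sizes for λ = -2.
Block sizes for λ = -2: [2, 1]

From the dimensions of kernels of powers, the number of Jordan blocks of size at least j is d_j − d_{j−1} where d_j = dim ker(N^j) (with d_0 = 0). Computing the differences gives [2, 1].
The number of blocks of size exactly k is (#blocks of size ≥ k) − (#blocks of size ≥ k + 1), so the partition is: 1 block(s) of size 1, 1 block(s) of size 2.
In nonincreasing order the block sizes are [2, 1].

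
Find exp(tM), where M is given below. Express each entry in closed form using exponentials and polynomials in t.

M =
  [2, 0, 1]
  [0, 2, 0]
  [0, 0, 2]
e^{tM} =
  [exp(2*t), 0, t*exp(2*t)]
  [0, exp(2*t), 0]
  [0, 0, exp(2*t)]

Strategy: write M = P · J · P⁻¹ where J is a Jordan canonical form, so e^{tM} = P · e^{tJ} · P⁻¹, and e^{tJ} can be computed block-by-block.

M has Jordan form
J =
  [2, 1, 0]
  [0, 2, 0]
  [0, 0, 2]
(up to reordering of blocks).

Per-block formulas:
  For a 1×1 block at λ = 2: exp(t · [2]) = [e^(2t)].
  For a 2×2 Jordan block J_2(2): exp(t · J_2(2)) = e^(2t)·(I + t·N), where N is the 2×2 nilpotent shift.

After assembling e^{tJ} and conjugating by P, we get:

e^{tM} =
  [exp(2*t), 0, t*exp(2*t)]
  [0, exp(2*t), 0]
  [0, 0, exp(2*t)]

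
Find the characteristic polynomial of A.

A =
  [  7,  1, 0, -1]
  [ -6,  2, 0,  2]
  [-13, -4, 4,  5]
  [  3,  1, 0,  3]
x^4 - 16*x^3 + 96*x^2 - 256*x + 256

Expanding det(x·I − A) (e.g. by cofactor expansion or by noting that A is similar to its Jordan form J, which has the same characteristic polynomial as A) gives
  χ_A(x) = x^4 - 16*x^3 + 96*x^2 - 256*x + 256
which factors as (x - 4)^4. The eigenvalues (with algebraic multiplicities) are λ = 4 with multiplicity 4.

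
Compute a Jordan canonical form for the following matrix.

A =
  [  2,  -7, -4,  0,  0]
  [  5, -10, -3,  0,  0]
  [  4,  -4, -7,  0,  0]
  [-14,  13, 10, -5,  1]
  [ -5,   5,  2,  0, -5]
J_3(-5) ⊕ J_2(-5)

The characteristic polynomial is
  det(x·I − A) = x^5 + 25*x^4 + 250*x^3 + 1250*x^2 + 3125*x + 3125 = (x + 5)^5

Eigenvalues and multiplicities (the geometric multiplicity of λ is n − rank(A − λI), which equals the number of Jordan blocks for λ):
  λ = -5: algebraic multiplicity = 5, geometric multiplicity = 2

Determining the block sizes for each eigenvalue:
  λ = -5: with am = 5 and gm = 2, the partition is not yet determined (e.g. several partitions of 5 into 2 parts exist). Let N = A − (-5)·I. Computing rank(N^1) = 3, rank(N^2) = 1, rank(N^3) = 0; the number of blocks of size ≥ j is rank(N^{j−1}) − rank(N^j), giving [2, 2, 1]. So we have 1 block(s) of size 3, 1 block(s) of size 2 → block sizes [3, 2]

Assembling the blocks gives a Jordan form
J =
  [-5,  1,  0,  0,  0]
  [ 0, -5,  1,  0,  0]
  [ 0,  0, -5,  0,  0]
  [ 0,  0,  0, -5,  1]
  [ 0,  0,  0,  0, -5]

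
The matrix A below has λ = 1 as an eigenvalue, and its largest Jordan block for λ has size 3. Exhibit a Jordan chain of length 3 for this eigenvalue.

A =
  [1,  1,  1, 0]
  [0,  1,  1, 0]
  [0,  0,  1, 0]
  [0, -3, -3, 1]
A Jordan chain for λ = 1 of length 3:
v_1 = (1, 0, 0, -3)ᵀ
v_2 = (1, 1, 0, -3)ᵀ
v_3 = (0, 0, 1, 0)ᵀ

Let N = A − (1)·I. We want v_3 with N^3 v_3 = 0 but N^2 v_3 ≠ 0; then v_{j-1} := N · v_j for j = 3, …, 2.

Pick v_3 = (0, 0, 1, 0)ᵀ.
Then v_2 = N · v_3 = (1, 1, 0, -3)ᵀ.
Then v_1 = N · v_2 = (1, 0, 0, -3)ᵀ.

Sanity check: (A − (1)·I) v_1 = (0, 0, 0, 0)ᵀ = 0. ✓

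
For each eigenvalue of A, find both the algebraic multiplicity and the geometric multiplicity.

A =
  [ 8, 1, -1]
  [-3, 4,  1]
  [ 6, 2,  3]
λ = 5: alg = 3, geom = 2

Step 1 — factor the characteristic polynomial to read off the algebraic multiplicities:
  χ_A(x) = (x - 5)^3

Step 2 — compute geometric multiplicities via the rank-nullity identity g(λ) = n − rank(A − λI):
  rank(A − (5)·I) = 1, so dim ker(A − (5)·I) = n − 1 = 2

Summary:
  λ = 5: algebraic multiplicity = 3, geometric multiplicity = 2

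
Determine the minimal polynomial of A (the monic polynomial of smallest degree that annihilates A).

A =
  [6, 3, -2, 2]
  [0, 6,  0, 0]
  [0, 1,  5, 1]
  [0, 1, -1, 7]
x^2 - 12*x + 36

The characteristic polynomial is χ_A(x) = (x - 6)^4, so the eigenvalues are known. The minimal polynomial is
  m_A(x) = Π_λ (x − λ)^{k_λ}
where k_λ is the size of the *largest* Jordan block for λ (equivalently, the smallest k with (A − λI)^k v = 0 for every generalised eigenvector v of λ).

  λ = 6: largest Jordan block has size 2, contributing (x − 6)^2

So m_A(x) = (x - 6)^2 = x^2 - 12*x + 36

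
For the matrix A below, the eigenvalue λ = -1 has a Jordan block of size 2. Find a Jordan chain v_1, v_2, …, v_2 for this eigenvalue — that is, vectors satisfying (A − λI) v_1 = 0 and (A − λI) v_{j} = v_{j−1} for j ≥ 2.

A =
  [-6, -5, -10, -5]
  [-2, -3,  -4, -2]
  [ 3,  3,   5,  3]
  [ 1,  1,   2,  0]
A Jordan chain for λ = -1 of length 2:
v_1 = (-5, -2, 3, 1)ᵀ
v_2 = (1, 0, 0, 0)ᵀ

Let N = A − (-1)·I. We want v_2 with N^2 v_2 = 0 but N^1 v_2 ≠ 0; then v_{j-1} := N · v_j for j = 2, …, 2.

Pick v_2 = (1, 0, 0, 0)ᵀ.
Then v_1 = N · v_2 = (-5, -2, 3, 1)ᵀ.

Sanity check: (A − (-1)·I) v_1 = (0, 0, 0, 0)ᵀ = 0. ✓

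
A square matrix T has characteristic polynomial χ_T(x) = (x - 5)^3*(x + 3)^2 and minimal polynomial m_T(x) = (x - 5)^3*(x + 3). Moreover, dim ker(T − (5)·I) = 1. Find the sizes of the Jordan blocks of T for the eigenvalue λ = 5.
Block sizes for λ = 5: [3]

Step 1 — from the characteristic polynomial, algebraic multiplicity of λ = 5 is 3. From dim ker(T − (5)·I) = 1, there are exactly 1 Jordan blocks for λ = 5.
Step 2 — from the minimal polynomial, the factor (x − 5)^3 tells us the largest block for λ = 5 has size 3.
Step 3 — with total size 3, 1 blocks, and largest block 3, the block sizes (in nonincreasing order) are [3].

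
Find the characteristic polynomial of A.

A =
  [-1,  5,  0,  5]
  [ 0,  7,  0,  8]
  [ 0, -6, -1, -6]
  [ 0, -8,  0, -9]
x^4 + 4*x^3 + 6*x^2 + 4*x + 1

Expanding det(x·I − A) (e.g. by cofactor expansion or by noting that A is similar to its Jordan form J, which has the same characteristic polynomial as A) gives
  χ_A(x) = x^4 + 4*x^3 + 6*x^2 + 4*x + 1
which factors as (x + 1)^4. The eigenvalues (with algebraic multiplicities) are λ = -1 with multiplicity 4.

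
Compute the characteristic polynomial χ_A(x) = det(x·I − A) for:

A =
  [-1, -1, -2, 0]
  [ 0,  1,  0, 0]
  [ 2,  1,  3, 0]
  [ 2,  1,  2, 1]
x^4 - 4*x^3 + 6*x^2 - 4*x + 1

Expanding det(x·I − A) (e.g. by cofactor expansion or by noting that A is similar to its Jordan form J, which has the same characteristic polynomial as A) gives
  χ_A(x) = x^4 - 4*x^3 + 6*x^2 - 4*x + 1
which factors as (x - 1)^4. The eigenvalues (with algebraic multiplicities) are λ = 1 with multiplicity 4.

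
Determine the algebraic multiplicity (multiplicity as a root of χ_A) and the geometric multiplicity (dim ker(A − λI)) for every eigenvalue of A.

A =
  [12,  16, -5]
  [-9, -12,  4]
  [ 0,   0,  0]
λ = 0: alg = 3, geom = 1

Step 1 — factor the characteristic polynomial to read off the algebraic multiplicities:
  χ_A(x) = x^3

Step 2 — compute geometric multiplicities via the rank-nullity identity g(λ) = n − rank(A − λI):
  rank(A − (0)·I) = 2, so dim ker(A − (0)·I) = n − 2 = 1

Summary:
  λ = 0: algebraic multiplicity = 3, geometric multiplicity = 1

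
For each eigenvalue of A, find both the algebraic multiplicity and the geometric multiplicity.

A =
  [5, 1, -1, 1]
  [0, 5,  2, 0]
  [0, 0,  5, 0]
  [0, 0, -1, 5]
λ = 5: alg = 4, geom = 2

Step 1 — factor the characteristic polynomial to read off the algebraic multiplicities:
  χ_A(x) = (x - 5)^4

Step 2 — compute geometric multiplicities via the rank-nullity identity g(λ) = n − rank(A − λI):
  rank(A − (5)·I) = 2, so dim ker(A − (5)·I) = n − 2 = 2

Summary:
  λ = 5: algebraic multiplicity = 4, geometric multiplicity = 2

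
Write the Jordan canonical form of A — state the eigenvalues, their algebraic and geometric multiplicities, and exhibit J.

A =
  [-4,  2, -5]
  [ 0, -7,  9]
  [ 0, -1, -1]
J_3(-4)

The characteristic polynomial is
  det(x·I − A) = x^3 + 12*x^2 + 48*x + 64 = (x + 4)^3

Eigenvalues and multiplicities (the geometric multiplicity of λ is n − rank(A − λI), which equals the number of Jordan blocks for λ):
  λ = -4: algebraic multiplicity = 3, geometric multiplicity = 1

Determining the block sizes for each eigenvalue:
  λ = -4: one block (gm = 1), so the single block has size am = 3 → block sizes [3]

Assembling the blocks gives a Jordan form
J =
  [-4,  1,  0]
  [ 0, -4,  1]
  [ 0,  0, -4]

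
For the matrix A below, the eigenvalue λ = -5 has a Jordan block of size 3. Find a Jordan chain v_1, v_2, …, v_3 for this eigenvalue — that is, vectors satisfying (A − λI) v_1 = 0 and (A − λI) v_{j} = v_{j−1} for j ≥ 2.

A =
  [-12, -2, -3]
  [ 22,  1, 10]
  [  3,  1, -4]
A Jordan chain for λ = -5 of length 3:
v_1 = (-4, 8, 4)ᵀ
v_2 = (-7, 22, 3)ᵀ
v_3 = (1, 0, 0)ᵀ

Let N = A − (-5)·I. We want v_3 with N^3 v_3 = 0 but N^2 v_3 ≠ 0; then v_{j-1} := N · v_j for j = 3, …, 2.

Pick v_3 = (1, 0, 0)ᵀ.
Then v_2 = N · v_3 = (-7, 22, 3)ᵀ.
Then v_1 = N · v_2 = (-4, 8, 4)ᵀ.

Sanity check: (A − (-5)·I) v_1 = (0, 0, 0)ᵀ = 0. ✓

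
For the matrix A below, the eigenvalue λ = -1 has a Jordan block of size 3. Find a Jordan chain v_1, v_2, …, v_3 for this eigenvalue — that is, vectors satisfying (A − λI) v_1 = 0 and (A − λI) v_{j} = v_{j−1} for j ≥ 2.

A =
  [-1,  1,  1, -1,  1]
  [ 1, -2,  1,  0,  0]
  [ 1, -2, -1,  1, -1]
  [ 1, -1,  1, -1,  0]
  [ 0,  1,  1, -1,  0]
A Jordan chain for λ = -1 of length 3:
v_1 = (1, 0, -1, 0, 1)ᵀ
v_2 = (0, 1, 1, 1, 0)ᵀ
v_3 = (1, 0, 0, 0, 0)ᵀ

Let N = A − (-1)·I. We want v_3 with N^3 v_3 = 0 but N^2 v_3 ≠ 0; then v_{j-1} := N · v_j for j = 3, …, 2.

Pick v_3 = (1, 0, 0, 0, 0)ᵀ.
Then v_2 = N · v_3 = (0, 1, 1, 1, 0)ᵀ.
Then v_1 = N · v_2 = (1, 0, -1, 0, 1)ᵀ.

Sanity check: (A − (-1)·I) v_1 = (0, 0, 0, 0, 0)ᵀ = 0. ✓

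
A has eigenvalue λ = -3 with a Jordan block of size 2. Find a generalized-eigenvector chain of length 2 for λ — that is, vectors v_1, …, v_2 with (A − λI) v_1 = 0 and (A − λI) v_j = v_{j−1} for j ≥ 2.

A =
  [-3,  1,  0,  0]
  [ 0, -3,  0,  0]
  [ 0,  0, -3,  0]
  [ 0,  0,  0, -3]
A Jordan chain for λ = -3 of length 2:
v_1 = (1, 0, 0, 0)ᵀ
v_2 = (0, 1, 0, 0)ᵀ

Let N = A − (-3)·I. We want v_2 with N^2 v_2 = 0 but N^1 v_2 ≠ 0; then v_{j-1} := N · v_j for j = 2, …, 2.

Pick v_2 = (0, 1, 0, 0)ᵀ.
Then v_1 = N · v_2 = (1, 0, 0, 0)ᵀ.

Sanity check: (A − (-3)·I) v_1 = (0, 0, 0, 0)ᵀ = 0. ✓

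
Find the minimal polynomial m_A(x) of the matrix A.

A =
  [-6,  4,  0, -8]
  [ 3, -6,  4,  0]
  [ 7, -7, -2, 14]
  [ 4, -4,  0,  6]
x^3 + 6*x^2 + 12*x + 8

The characteristic polynomial is χ_A(x) = (x + 2)^4, so the eigenvalues are known. The minimal polynomial is
  m_A(x) = Π_λ (x − λ)^{k_λ}
where k_λ is the size of the *largest* Jordan block for λ (equivalently, the smallest k with (A − λI)^k v = 0 for every generalised eigenvector v of λ).

  λ = -2: largest Jordan block has size 3, contributing (x + 2)^3

So m_A(x) = (x + 2)^3 = x^3 + 6*x^2 + 12*x + 8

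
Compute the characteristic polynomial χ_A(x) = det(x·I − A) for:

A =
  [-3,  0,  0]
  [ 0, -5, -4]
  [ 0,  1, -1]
x^3 + 9*x^2 + 27*x + 27

Expanding det(x·I − A) (e.g. by cofactor expansion or by noting that A is similar to its Jordan form J, which has the same characteristic polynomial as A) gives
  χ_A(x) = x^3 + 9*x^2 + 27*x + 27
which factors as (x + 3)^3. The eigenvalues (with algebraic multiplicities) are λ = -3 with multiplicity 3.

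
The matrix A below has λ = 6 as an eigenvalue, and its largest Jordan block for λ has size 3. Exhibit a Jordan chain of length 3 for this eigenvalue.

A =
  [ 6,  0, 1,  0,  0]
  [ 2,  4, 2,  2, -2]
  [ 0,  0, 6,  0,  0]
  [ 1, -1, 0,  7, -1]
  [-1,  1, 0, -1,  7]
A Jordan chain for λ = 6 of length 3:
v_1 = (0, -2, 0, -1, 1)ᵀ
v_2 = (1, 2, 0, 0, 0)ᵀ
v_3 = (0, 0, 1, 0, 0)ᵀ

Let N = A − (6)·I. We want v_3 with N^3 v_3 = 0 but N^2 v_3 ≠ 0; then v_{j-1} := N · v_j for j = 3, …, 2.

Pick v_3 = (0, 0, 1, 0, 0)ᵀ.
Then v_2 = N · v_3 = (1, 2, 0, 0, 0)ᵀ.
Then v_1 = N · v_2 = (0, -2, 0, -1, 1)ᵀ.

Sanity check: (A − (6)·I) v_1 = (0, 0, 0, 0, 0)ᵀ = 0. ✓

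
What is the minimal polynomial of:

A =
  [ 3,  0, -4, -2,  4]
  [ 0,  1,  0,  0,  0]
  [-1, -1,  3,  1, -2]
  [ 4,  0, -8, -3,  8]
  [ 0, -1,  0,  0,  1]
x^2 - 2*x + 1

The characteristic polynomial is χ_A(x) = (x - 1)^5, so the eigenvalues are known. The minimal polynomial is
  m_A(x) = Π_λ (x − λ)^{k_λ}
where k_λ is the size of the *largest* Jordan block for λ (equivalently, the smallest k with (A − λI)^k v = 0 for every generalised eigenvector v of λ).

  λ = 1: largest Jordan block has size 2, contributing (x − 1)^2

So m_A(x) = (x - 1)^2 = x^2 - 2*x + 1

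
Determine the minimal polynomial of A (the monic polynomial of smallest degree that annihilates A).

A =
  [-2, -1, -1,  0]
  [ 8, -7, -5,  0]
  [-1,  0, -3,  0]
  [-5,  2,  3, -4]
x^3 + 12*x^2 + 48*x + 64

The characteristic polynomial is χ_A(x) = (x + 4)^4, so the eigenvalues are known. The minimal polynomial is
  m_A(x) = Π_λ (x − λ)^{k_λ}
where k_λ is the size of the *largest* Jordan block for λ (equivalently, the smallest k with (A − λI)^k v = 0 for every generalised eigenvector v of λ).

  λ = -4: largest Jordan block has size 3, contributing (x + 4)^3

So m_A(x) = (x + 4)^3 = x^3 + 12*x^2 + 48*x + 64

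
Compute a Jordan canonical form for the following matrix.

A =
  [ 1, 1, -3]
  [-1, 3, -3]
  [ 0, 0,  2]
J_2(2) ⊕ J_1(2)

The characteristic polynomial is
  det(x·I − A) = x^3 - 6*x^2 + 12*x - 8 = (x - 2)^3

Eigenvalues and multiplicities (the geometric multiplicity of λ is n − rank(A − λI), which equals the number of Jordan blocks for λ):
  λ = 2: algebraic multiplicity = 3, geometric multiplicity = 2

Determining the block sizes for each eigenvalue:
  λ = 2: 2 blocks summing to 3 forces exactly one block of size 2 and the rest size 1 → block sizes [2, 1]

Assembling the blocks gives a Jordan form
J =
  [2, 1, 0]
  [0, 2, 0]
  [0, 0, 2]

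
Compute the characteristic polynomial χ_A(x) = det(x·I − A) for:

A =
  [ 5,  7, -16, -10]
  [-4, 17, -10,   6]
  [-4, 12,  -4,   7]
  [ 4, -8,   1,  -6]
x^4 - 12*x^3 + 54*x^2 - 108*x + 81

Expanding det(x·I − A) (e.g. by cofactor expansion or by noting that A is similar to its Jordan form J, which has the same characteristic polynomial as A) gives
  χ_A(x) = x^4 - 12*x^3 + 54*x^2 - 108*x + 81
which factors as (x - 3)^4. The eigenvalues (with algebraic multiplicities) are λ = 3 with multiplicity 4.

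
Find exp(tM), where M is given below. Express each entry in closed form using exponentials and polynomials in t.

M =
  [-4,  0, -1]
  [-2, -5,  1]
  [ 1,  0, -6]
e^{tM} =
  [t*exp(-5*t) + exp(-5*t), 0, -t*exp(-5*t)]
  [-t^2*exp(-5*t)/2 - 2*t*exp(-5*t), exp(-5*t), t^2*exp(-5*t)/2 + t*exp(-5*t)]
  [t*exp(-5*t), 0, -t*exp(-5*t) + exp(-5*t)]

Strategy: write M = P · J · P⁻¹ where J is a Jordan canonical form, so e^{tM} = P · e^{tJ} · P⁻¹, and e^{tJ} can be computed block-by-block.

M has Jordan form
J =
  [-5,  1,  0]
  [ 0, -5,  1]
  [ 0,  0, -5]
(up to reordering of blocks).

Per-block formulas:
  For a 3×3 Jordan block J_3(-5): exp(t · J_3(-5)) = e^(-5t)·(I + t·N + (t^2/2)·N^2), where N is the 3×3 nilpotent shift.

After assembling e^{tJ} and conjugating by P, we get:

e^{tM} =
  [t*exp(-5*t) + exp(-5*t), 0, -t*exp(-5*t)]
  [-t^2*exp(-5*t)/2 - 2*t*exp(-5*t), exp(-5*t), t^2*exp(-5*t)/2 + t*exp(-5*t)]
  [t*exp(-5*t), 0, -t*exp(-5*t) + exp(-5*t)]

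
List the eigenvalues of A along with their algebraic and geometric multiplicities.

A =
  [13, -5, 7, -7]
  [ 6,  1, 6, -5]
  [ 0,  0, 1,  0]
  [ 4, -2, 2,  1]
λ = 1: alg = 1, geom = 1; λ = 5: alg = 3, geom = 1

Step 1 — factor the characteristic polynomial to read off the algebraic multiplicities:
  χ_A(x) = (x - 5)^3*(x - 1)

Step 2 — compute geometric multiplicities via the rank-nullity identity g(λ) = n − rank(A − λI):
  rank(A − (1)·I) = 3, so dim ker(A − (1)·I) = n − 3 = 1
  rank(A − (5)·I) = 3, so dim ker(A − (5)·I) = n − 3 = 1

Summary:
  λ = 1: algebraic multiplicity = 1, geometric multiplicity = 1
  λ = 5: algebraic multiplicity = 3, geometric multiplicity = 1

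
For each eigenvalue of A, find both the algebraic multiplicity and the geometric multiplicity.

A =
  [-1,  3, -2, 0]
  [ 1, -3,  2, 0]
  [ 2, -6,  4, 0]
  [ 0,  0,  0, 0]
λ = 0: alg = 4, geom = 3

Step 1 — factor the characteristic polynomial to read off the algebraic multiplicities:
  χ_A(x) = x^4

Step 2 — compute geometric multiplicities via the rank-nullity identity g(λ) = n − rank(A − λI):
  rank(A − (0)·I) = 1, so dim ker(A − (0)·I) = n − 1 = 3

Summary:
  λ = 0: algebraic multiplicity = 4, geometric multiplicity = 3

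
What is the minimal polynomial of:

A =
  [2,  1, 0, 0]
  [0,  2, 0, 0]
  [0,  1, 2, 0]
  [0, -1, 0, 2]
x^2 - 4*x + 4

The characteristic polynomial is χ_A(x) = (x - 2)^4, so the eigenvalues are known. The minimal polynomial is
  m_A(x) = Π_λ (x − λ)^{k_λ}
where k_λ is the size of the *largest* Jordan block for λ (equivalently, the smallest k with (A − λI)^k v = 0 for every generalised eigenvector v of λ).

  λ = 2: largest Jordan block has size 2, contributing (x − 2)^2

So m_A(x) = (x - 2)^2 = x^2 - 4*x + 4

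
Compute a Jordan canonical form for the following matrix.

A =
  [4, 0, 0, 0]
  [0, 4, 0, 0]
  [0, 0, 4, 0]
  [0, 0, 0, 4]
J_1(4) ⊕ J_1(4) ⊕ J_1(4) ⊕ J_1(4)

The characteristic polynomial is
  det(x·I − A) = x^4 - 16*x^3 + 96*x^2 - 256*x + 256 = (x - 4)^4

Eigenvalues and multiplicities (the geometric multiplicity of λ is n − rank(A − λI), which equals the number of Jordan blocks for λ):
  λ = 4: algebraic multiplicity = 4, geometric multiplicity = 4

Determining the block sizes for each eigenvalue:
  λ = 4: gm = am = 4, so every block has size 1 → block sizes [1, 1, 1, 1]

Assembling the blocks gives a Jordan form
J =
  [4, 0, 0, 0]
  [0, 4, 0, 0]
  [0, 0, 4, 0]
  [0, 0, 0, 4]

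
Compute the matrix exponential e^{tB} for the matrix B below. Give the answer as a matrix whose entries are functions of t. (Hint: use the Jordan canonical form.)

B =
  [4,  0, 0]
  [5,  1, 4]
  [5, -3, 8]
e^{tB} =
  [exp(4*t), 0, 0]
  [5*exp(5*t) - 5*exp(4*t), -3*exp(5*t) + 4*exp(4*t), 4*exp(5*t) - 4*exp(4*t)]
  [5*exp(5*t) - 5*exp(4*t), -3*exp(5*t) + 3*exp(4*t), 4*exp(5*t) - 3*exp(4*t)]

Strategy: write B = P · J · P⁻¹ where J is a Jordan canonical form, so e^{tB} = P · e^{tJ} · P⁻¹, and e^{tJ} can be computed block-by-block.

B has Jordan form
J =
  [4, 0, 0]
  [0, 4, 0]
  [0, 0, 5]
(up to reordering of blocks).

Per-block formulas:
  For a 1×1 block at λ = 4: exp(t · [4]) = [e^(4t)].
  For a 1×1 block at λ = 5: exp(t · [5]) = [e^(5t)].

After assembling e^{tJ} and conjugating by P, we get:

e^{tB} =
  [exp(4*t), 0, 0]
  [5*exp(5*t) - 5*exp(4*t), -3*exp(5*t) + 4*exp(4*t), 4*exp(5*t) - 4*exp(4*t)]
  [5*exp(5*t) - 5*exp(4*t), -3*exp(5*t) + 3*exp(4*t), 4*exp(5*t) - 3*exp(4*t)]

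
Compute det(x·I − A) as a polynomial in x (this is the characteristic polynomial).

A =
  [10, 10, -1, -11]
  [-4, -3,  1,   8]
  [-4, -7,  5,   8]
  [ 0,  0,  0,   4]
x^4 - 16*x^3 + 96*x^2 - 256*x + 256

Expanding det(x·I − A) (e.g. by cofactor expansion or by noting that A is similar to its Jordan form J, which has the same characteristic polynomial as A) gives
  χ_A(x) = x^4 - 16*x^3 + 96*x^2 - 256*x + 256
which factors as (x - 4)^4. The eigenvalues (with algebraic multiplicities) are λ = 4 with multiplicity 4.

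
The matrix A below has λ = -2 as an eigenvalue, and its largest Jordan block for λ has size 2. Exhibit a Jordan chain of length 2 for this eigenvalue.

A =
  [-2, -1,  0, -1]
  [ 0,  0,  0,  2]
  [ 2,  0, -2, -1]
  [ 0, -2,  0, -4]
A Jordan chain for λ = -2 of length 2:
v_1 = (0, 0, 2, 0)ᵀ
v_2 = (1, 0, 0, 0)ᵀ

Let N = A − (-2)·I. We want v_2 with N^2 v_2 = 0 but N^1 v_2 ≠ 0; then v_{j-1} := N · v_j for j = 2, …, 2.

Pick v_2 = (1, 0, 0, 0)ᵀ.
Then v_1 = N · v_2 = (0, 0, 2, 0)ᵀ.

Sanity check: (A − (-2)·I) v_1 = (0, 0, 0, 0)ᵀ = 0. ✓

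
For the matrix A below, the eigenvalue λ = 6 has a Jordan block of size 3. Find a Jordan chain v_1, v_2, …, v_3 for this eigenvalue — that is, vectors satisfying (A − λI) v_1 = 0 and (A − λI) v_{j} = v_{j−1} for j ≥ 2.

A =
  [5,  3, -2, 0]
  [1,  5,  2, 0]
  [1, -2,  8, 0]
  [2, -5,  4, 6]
A Jordan chain for λ = 6 of length 3:
v_1 = (2, 0, -1, -3)ᵀ
v_2 = (-1, 1, 1, 2)ᵀ
v_3 = (1, 0, 0, 0)ᵀ

Let N = A − (6)·I. We want v_3 with N^3 v_3 = 0 but N^2 v_3 ≠ 0; then v_{j-1} := N · v_j for j = 3, …, 2.

Pick v_3 = (1, 0, 0, 0)ᵀ.
Then v_2 = N · v_3 = (-1, 1, 1, 2)ᵀ.
Then v_1 = N · v_2 = (2, 0, -1, -3)ᵀ.

Sanity check: (A − (6)·I) v_1 = (0, 0, 0, 0)ᵀ = 0. ✓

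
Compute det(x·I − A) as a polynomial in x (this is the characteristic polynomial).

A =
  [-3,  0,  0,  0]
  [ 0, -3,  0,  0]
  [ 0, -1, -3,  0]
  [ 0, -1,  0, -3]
x^4 + 12*x^3 + 54*x^2 + 108*x + 81

Expanding det(x·I − A) (e.g. by cofactor expansion or by noting that A is similar to its Jordan form J, which has the same characteristic polynomial as A) gives
  χ_A(x) = x^4 + 12*x^3 + 54*x^2 + 108*x + 81
which factors as (x + 3)^4. The eigenvalues (with algebraic multiplicities) are λ = -3 with multiplicity 4.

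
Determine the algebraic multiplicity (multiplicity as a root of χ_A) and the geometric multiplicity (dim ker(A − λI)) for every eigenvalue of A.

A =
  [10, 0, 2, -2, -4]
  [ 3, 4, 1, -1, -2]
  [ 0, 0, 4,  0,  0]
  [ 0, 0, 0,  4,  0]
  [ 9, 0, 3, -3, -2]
λ = 4: alg = 5, geom = 4

Step 1 — factor the characteristic polynomial to read off the algebraic multiplicities:
  χ_A(x) = (x - 4)^5

Step 2 — compute geometric multiplicities via the rank-nullity identity g(λ) = n − rank(A − λI):
  rank(A − (4)·I) = 1, so dim ker(A − (4)·I) = n − 1 = 4

Summary:
  λ = 4: algebraic multiplicity = 5, geometric multiplicity = 4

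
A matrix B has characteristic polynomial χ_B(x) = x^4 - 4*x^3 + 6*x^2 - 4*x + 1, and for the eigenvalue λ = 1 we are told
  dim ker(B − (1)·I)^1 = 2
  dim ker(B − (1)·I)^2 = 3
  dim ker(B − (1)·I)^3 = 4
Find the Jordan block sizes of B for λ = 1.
Block sizes for λ = 1: [3, 1]

From the dimensions of kernels of powers, the number of Jordan blocks of size at least j is d_j − d_{j−1} where d_j = dim ker(N^j) (with d_0 = 0). Computing the differences gives [2, 1, 1].
The number of blocks of size exactly k is (#blocks of size ≥ k) − (#blocks of size ≥ k + 1), so the partition is: 1 block(s) of size 1, 1 block(s) of size 3.
In nonincreasing order the block sizes are [3, 1].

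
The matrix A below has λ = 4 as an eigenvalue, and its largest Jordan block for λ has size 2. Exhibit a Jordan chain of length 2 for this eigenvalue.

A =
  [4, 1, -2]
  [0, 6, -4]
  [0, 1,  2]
A Jordan chain for λ = 4 of length 2:
v_1 = (1, 2, 1)ᵀ
v_2 = (0, 1, 0)ᵀ

Let N = A − (4)·I. We want v_2 with N^2 v_2 = 0 but N^1 v_2 ≠ 0; then v_{j-1} := N · v_j for j = 2, …, 2.

Pick v_2 = (0, 1, 0)ᵀ.
Then v_1 = N · v_2 = (1, 2, 1)ᵀ.

Sanity check: (A − (4)·I) v_1 = (0, 0, 0)ᵀ = 0. ✓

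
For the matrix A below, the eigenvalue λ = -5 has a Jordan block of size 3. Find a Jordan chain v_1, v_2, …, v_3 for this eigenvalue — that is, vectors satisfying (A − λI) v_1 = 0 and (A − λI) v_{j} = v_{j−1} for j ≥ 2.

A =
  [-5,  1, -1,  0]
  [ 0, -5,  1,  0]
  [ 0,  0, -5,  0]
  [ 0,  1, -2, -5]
A Jordan chain for λ = -5 of length 3:
v_1 = (1, 0, 0, 1)ᵀ
v_2 = (-1, 1, 0, -2)ᵀ
v_3 = (0, 0, 1, 0)ᵀ

Let N = A − (-5)·I. We want v_3 with N^3 v_3 = 0 but N^2 v_3 ≠ 0; then v_{j-1} := N · v_j for j = 3, …, 2.

Pick v_3 = (0, 0, 1, 0)ᵀ.
Then v_2 = N · v_3 = (-1, 1, 0, -2)ᵀ.
Then v_1 = N · v_2 = (1, 0, 0, 1)ᵀ.

Sanity check: (A − (-5)·I) v_1 = (0, 0, 0, 0)ᵀ = 0. ✓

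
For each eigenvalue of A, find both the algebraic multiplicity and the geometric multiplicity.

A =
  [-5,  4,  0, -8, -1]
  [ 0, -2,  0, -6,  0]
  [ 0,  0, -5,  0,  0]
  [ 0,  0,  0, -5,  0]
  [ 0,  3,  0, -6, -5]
λ = -5: alg = 4, geom = 3; λ = -2: alg = 1, geom = 1

Step 1 — factor the characteristic polynomial to read off the algebraic multiplicities:
  χ_A(x) = (x + 2)*(x + 5)^4

Step 2 — compute geometric multiplicities via the rank-nullity identity g(λ) = n − rank(A − λI):
  rank(A − (-5)·I) = 2, so dim ker(A − (-5)·I) = n − 2 = 3
  rank(A − (-2)·I) = 4, so dim ker(A − (-2)·I) = n − 4 = 1

Summary:
  λ = -5: algebraic multiplicity = 4, geometric multiplicity = 3
  λ = -2: algebraic multiplicity = 1, geometric multiplicity = 1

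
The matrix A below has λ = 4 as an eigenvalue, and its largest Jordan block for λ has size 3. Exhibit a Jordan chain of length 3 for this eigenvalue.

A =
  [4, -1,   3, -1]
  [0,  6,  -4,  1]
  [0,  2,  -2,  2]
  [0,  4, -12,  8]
A Jordan chain for λ = 4 of length 3:
v_1 = (-2, 4, 4, 8)ᵀ
v_2 = (3, -4, -6, -12)ᵀ
v_3 = (0, 0, 1, 0)ᵀ

Let N = A − (4)·I. We want v_3 with N^3 v_3 = 0 but N^2 v_3 ≠ 0; then v_{j-1} := N · v_j for j = 3, …, 2.

Pick v_3 = (0, 0, 1, 0)ᵀ.
Then v_2 = N · v_3 = (3, -4, -6, -12)ᵀ.
Then v_1 = N · v_2 = (-2, 4, 4, 8)ᵀ.

Sanity check: (A − (4)·I) v_1 = (0, 0, 0, 0)ᵀ = 0. ✓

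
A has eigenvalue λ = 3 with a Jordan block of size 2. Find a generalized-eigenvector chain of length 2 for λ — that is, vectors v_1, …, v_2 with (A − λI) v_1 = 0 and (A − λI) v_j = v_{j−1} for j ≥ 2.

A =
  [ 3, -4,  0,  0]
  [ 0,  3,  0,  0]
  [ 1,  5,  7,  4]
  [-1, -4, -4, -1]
A Jordan chain for λ = 3 of length 2:
v_1 = (0, 0, 1, -1)ᵀ
v_2 = (1, 0, 0, 0)ᵀ

Let N = A − (3)·I. We want v_2 with N^2 v_2 = 0 but N^1 v_2 ≠ 0; then v_{j-1} := N · v_j for j = 2, …, 2.

Pick v_2 = (1, 0, 0, 0)ᵀ.
Then v_1 = N · v_2 = (0, 0, 1, -1)ᵀ.

Sanity check: (A − (3)·I) v_1 = (0, 0, 0, 0)ᵀ = 0. ✓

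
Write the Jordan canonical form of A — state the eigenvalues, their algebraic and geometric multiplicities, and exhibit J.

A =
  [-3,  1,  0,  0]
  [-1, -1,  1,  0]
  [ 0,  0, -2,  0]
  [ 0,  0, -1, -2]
J_3(-2) ⊕ J_1(-2)

The characteristic polynomial is
  det(x·I − A) = x^4 + 8*x^3 + 24*x^2 + 32*x + 16 = (x + 2)^4

Eigenvalues and multiplicities (the geometric multiplicity of λ is n − rank(A − λI), which equals the number of Jordan blocks for λ):
  λ = -2: algebraic multiplicity = 4, geometric multiplicity = 2

Determining the block sizes for each eigenvalue:
  λ = -2: with am = 4 and gm = 2, the partition is not yet determined (e.g. several partitions of 4 into 2 parts exist). Let N = A − (-2)·I. Computing rank(N^1) = 2, rank(N^2) = 1, rank(N^3) = 0; the number of blocks of size ≥ j is rank(N^{j−1}) − rank(N^j), giving [2, 1, 1]. So we have 1 block(s) of size 3, 1 block(s) of size 1 → block sizes [3, 1]

Assembling the blocks gives a Jordan form
J =
  [-2,  1,  0,  0]
  [ 0, -2,  1,  0]
  [ 0,  0, -2,  0]
  [ 0,  0,  0, -2]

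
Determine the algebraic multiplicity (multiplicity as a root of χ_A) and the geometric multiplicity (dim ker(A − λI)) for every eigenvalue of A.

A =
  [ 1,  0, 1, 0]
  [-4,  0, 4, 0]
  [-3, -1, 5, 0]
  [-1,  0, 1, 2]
λ = 2: alg = 4, geom = 2

Step 1 — factor the characteristic polynomial to read off the algebraic multiplicities:
  χ_A(x) = (x - 2)^4

Step 2 — compute geometric multiplicities via the rank-nullity identity g(λ) = n − rank(A − λI):
  rank(A − (2)·I) = 2, so dim ker(A − (2)·I) = n − 2 = 2

Summary:
  λ = 2: algebraic multiplicity = 4, geometric multiplicity = 2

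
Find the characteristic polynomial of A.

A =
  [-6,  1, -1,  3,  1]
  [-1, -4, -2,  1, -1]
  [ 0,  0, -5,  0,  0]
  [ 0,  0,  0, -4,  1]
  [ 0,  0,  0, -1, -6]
x^5 + 25*x^4 + 250*x^3 + 1250*x^2 + 3125*x + 3125

Expanding det(x·I − A) (e.g. by cofactor expansion or by noting that A is similar to its Jordan form J, which has the same characteristic polynomial as A) gives
  χ_A(x) = x^5 + 25*x^4 + 250*x^3 + 1250*x^2 + 3125*x + 3125
which factors as (x + 5)^5. The eigenvalues (with algebraic multiplicities) are λ = -5 with multiplicity 5.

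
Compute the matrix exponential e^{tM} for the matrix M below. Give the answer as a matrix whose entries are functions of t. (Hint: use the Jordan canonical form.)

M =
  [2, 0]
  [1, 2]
e^{tM} =
  [exp(2*t), 0]
  [t*exp(2*t), exp(2*t)]

Strategy: write M = P · J · P⁻¹ where J is a Jordan canonical form, so e^{tM} = P · e^{tJ} · P⁻¹, and e^{tJ} can be computed block-by-block.

M has Jordan form
J =
  [2, 1]
  [0, 2]
(up to reordering of blocks).

Per-block formulas:
  For a 2×2 Jordan block J_2(2): exp(t · J_2(2)) = e^(2t)·(I + t·N), where N is the 2×2 nilpotent shift.

After assembling e^{tJ} and conjugating by P, we get:

e^{tM} =
  [exp(2*t), 0]
  [t*exp(2*t), exp(2*t)]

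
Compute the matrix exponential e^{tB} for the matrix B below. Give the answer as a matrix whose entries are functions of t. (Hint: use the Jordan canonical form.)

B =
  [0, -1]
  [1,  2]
e^{tB} =
  [-t*exp(t) + exp(t), -t*exp(t)]
  [t*exp(t), t*exp(t) + exp(t)]

Strategy: write B = P · J · P⁻¹ where J is a Jordan canonical form, so e^{tB} = P · e^{tJ} · P⁻¹, and e^{tJ} can be computed block-by-block.

B has Jordan form
J =
  [1, 1]
  [0, 1]
(up to reordering of blocks).

Per-block formulas:
  For a 2×2 Jordan block J_2(1): exp(t · J_2(1)) = e^(1t)·(I + t·N), where N is the 2×2 nilpotent shift.

After assembling e^{tJ} and conjugating by P, we get:

e^{tB} =
  [-t*exp(t) + exp(t), -t*exp(t)]
  [t*exp(t), t*exp(t) + exp(t)]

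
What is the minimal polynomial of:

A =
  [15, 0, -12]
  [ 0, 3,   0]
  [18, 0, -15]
x^2 - 9

The characteristic polynomial is χ_A(x) = (x - 3)^2*(x + 3), so the eigenvalues are known. The minimal polynomial is
  m_A(x) = Π_λ (x − λ)^{k_λ}
where k_λ is the size of the *largest* Jordan block for λ (equivalently, the smallest k with (A − λI)^k v = 0 for every generalised eigenvector v of λ).

  λ = -3: largest Jordan block has size 1, contributing (x + 3)
  λ = 3: largest Jordan block has size 1, contributing (x − 3)

So m_A(x) = (x - 3)*(x + 3) = x^2 - 9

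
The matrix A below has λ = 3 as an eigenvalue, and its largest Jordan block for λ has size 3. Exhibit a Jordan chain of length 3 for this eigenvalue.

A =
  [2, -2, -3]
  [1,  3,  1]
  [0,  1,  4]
A Jordan chain for λ = 3 of length 3:
v_1 = (-1, -1, 1)ᵀ
v_2 = (-1, 1, 0)ᵀ
v_3 = (1, 0, 0)ᵀ

Let N = A − (3)·I. We want v_3 with N^3 v_3 = 0 but N^2 v_3 ≠ 0; then v_{j-1} := N · v_j for j = 3, …, 2.

Pick v_3 = (1, 0, 0)ᵀ.
Then v_2 = N · v_3 = (-1, 1, 0)ᵀ.
Then v_1 = N · v_2 = (-1, -1, 1)ᵀ.

Sanity check: (A − (3)·I) v_1 = (0, 0, 0)ᵀ = 0. ✓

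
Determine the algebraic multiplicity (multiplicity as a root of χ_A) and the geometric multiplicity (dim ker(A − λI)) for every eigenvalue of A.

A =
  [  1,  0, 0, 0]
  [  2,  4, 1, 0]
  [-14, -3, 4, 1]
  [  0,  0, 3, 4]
λ = 1: alg = 1, geom = 1; λ = 4: alg = 3, geom = 1

Step 1 — factor the characteristic polynomial to read off the algebraic multiplicities:
  χ_A(x) = (x - 4)^3*(x - 1)

Step 2 — compute geometric multiplicities via the rank-nullity identity g(λ) = n − rank(A − λI):
  rank(A − (1)·I) = 3, so dim ker(A − (1)·I) = n − 3 = 1
  rank(A − (4)·I) = 3, so dim ker(A − (4)·I) = n − 3 = 1

Summary:
  λ = 1: algebraic multiplicity = 1, geometric multiplicity = 1
  λ = 4: algebraic multiplicity = 3, geometric multiplicity = 1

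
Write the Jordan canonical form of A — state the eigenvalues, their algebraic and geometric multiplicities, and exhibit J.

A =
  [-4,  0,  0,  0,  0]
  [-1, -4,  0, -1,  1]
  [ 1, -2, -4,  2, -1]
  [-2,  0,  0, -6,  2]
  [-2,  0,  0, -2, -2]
J_2(-4) ⊕ J_2(-4) ⊕ J_1(-4)

The characteristic polynomial is
  det(x·I − A) = x^5 + 20*x^4 + 160*x^3 + 640*x^2 + 1280*x + 1024 = (x + 4)^5

Eigenvalues and multiplicities (the geometric multiplicity of λ is n − rank(A − λI), which equals the number of Jordan blocks for λ):
  λ = -4: algebraic multiplicity = 5, geometric multiplicity = 3

Determining the block sizes for each eigenvalue:
  λ = -4: with am = 5 and gm = 3, the partition is not yet determined (e.g. several partitions of 5 into 3 parts exist). Let N = A − (-4)·I. Computing rank(N^1) = 2, rank(N^2) = 0; the number of blocks of size ≥ j is rank(N^{j−1}) − rank(N^j), giving [3, 2]. So we have 2 block(s) of size 2, 1 block(s) of size 1 → block sizes [2, 2, 1]

Assembling the blocks gives a Jordan form
J =
  [-4,  1,  0,  0,  0]
  [ 0, -4,  0,  0,  0]
  [ 0,  0, -4,  1,  0]
  [ 0,  0,  0, -4,  0]
  [ 0,  0,  0,  0, -4]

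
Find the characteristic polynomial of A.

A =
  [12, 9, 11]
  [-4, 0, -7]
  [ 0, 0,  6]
x^3 - 18*x^2 + 108*x - 216

Expanding det(x·I − A) (e.g. by cofactor expansion or by noting that A is similar to its Jordan form J, which has the same characteristic polynomial as A) gives
  χ_A(x) = x^3 - 18*x^2 + 108*x - 216
which factors as (x - 6)^3. The eigenvalues (with algebraic multiplicities) are λ = 6 with multiplicity 3.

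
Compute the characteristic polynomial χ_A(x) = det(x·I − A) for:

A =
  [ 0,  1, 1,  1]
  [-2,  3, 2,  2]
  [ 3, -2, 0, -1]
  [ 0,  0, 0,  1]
x^4 - 4*x^3 + 6*x^2 - 4*x + 1

Expanding det(x·I − A) (e.g. by cofactor expansion or by noting that A is similar to its Jordan form J, which has the same characteristic polynomial as A) gives
  χ_A(x) = x^4 - 4*x^3 + 6*x^2 - 4*x + 1
which factors as (x - 1)^4. The eigenvalues (with algebraic multiplicities) are λ = 1 with multiplicity 4.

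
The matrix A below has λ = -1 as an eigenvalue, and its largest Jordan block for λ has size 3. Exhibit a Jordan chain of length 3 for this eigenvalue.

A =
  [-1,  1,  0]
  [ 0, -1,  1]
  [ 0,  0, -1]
A Jordan chain for λ = -1 of length 3:
v_1 = (1, 0, 0)ᵀ
v_2 = (0, 1, 0)ᵀ
v_3 = (0, 0, 1)ᵀ

Let N = A − (-1)·I. We want v_3 with N^3 v_3 = 0 but N^2 v_3 ≠ 0; then v_{j-1} := N · v_j for j = 3, …, 2.

Pick v_3 = (0, 0, 1)ᵀ.
Then v_2 = N · v_3 = (0, 1, 0)ᵀ.
Then v_1 = N · v_2 = (1, 0, 0)ᵀ.

Sanity check: (A − (-1)·I) v_1 = (0, 0, 0)ᵀ = 0. ✓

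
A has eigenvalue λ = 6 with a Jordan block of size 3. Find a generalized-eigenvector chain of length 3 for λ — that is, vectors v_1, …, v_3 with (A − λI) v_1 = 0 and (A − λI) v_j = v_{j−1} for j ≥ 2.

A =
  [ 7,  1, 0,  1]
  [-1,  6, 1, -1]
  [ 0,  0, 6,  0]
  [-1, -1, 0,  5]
A Jordan chain for λ = 6 of length 3:
v_1 = (-1, 0, 0, 1)ᵀ
v_2 = (1, -1, 0, -1)ᵀ
v_3 = (1, 0, 0, 0)ᵀ

Let N = A − (6)·I. We want v_3 with N^3 v_3 = 0 but N^2 v_3 ≠ 0; then v_{j-1} := N · v_j for j = 3, …, 2.

Pick v_3 = (1, 0, 0, 0)ᵀ.
Then v_2 = N · v_3 = (1, -1, 0, -1)ᵀ.
Then v_1 = N · v_2 = (-1, 0, 0, 1)ᵀ.

Sanity check: (A − (6)·I) v_1 = (0, 0, 0, 0)ᵀ = 0. ✓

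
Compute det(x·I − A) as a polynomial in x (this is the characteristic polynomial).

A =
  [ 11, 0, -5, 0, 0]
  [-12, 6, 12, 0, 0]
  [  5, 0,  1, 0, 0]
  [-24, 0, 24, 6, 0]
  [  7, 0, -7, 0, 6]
x^5 - 30*x^4 + 360*x^3 - 2160*x^2 + 6480*x - 7776

Expanding det(x·I − A) (e.g. by cofactor expansion or by noting that A is similar to its Jordan form J, which has the same characteristic polynomial as A) gives
  χ_A(x) = x^5 - 30*x^4 + 360*x^3 - 2160*x^2 + 6480*x - 7776
which factors as (x - 6)^5. The eigenvalues (with algebraic multiplicities) are λ = 6 with multiplicity 5.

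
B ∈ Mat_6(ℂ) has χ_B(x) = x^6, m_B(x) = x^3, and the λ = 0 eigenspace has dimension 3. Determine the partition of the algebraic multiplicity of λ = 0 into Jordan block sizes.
Block sizes for λ = 0: [3, 2, 1]

Step 1 — from the characteristic polynomial, algebraic multiplicity of λ = 0 is 6. From dim ker(B − (0)·I) = 3, there are exactly 3 Jordan blocks for λ = 0.
Step 2 — from the minimal polynomial, the factor (x − 0)^3 tells us the largest block for λ = 0 has size 3.
Step 3 — with total size 6, 3 blocks, and largest block 3, the block sizes (in nonincreasing order) are [3, 2, 1].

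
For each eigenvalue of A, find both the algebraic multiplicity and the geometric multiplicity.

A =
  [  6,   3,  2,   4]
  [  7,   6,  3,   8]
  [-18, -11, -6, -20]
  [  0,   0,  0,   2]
λ = 2: alg = 4, geom = 2

Step 1 — factor the characteristic polynomial to read off the algebraic multiplicities:
  χ_A(x) = (x - 2)^4

Step 2 — compute geometric multiplicities via the rank-nullity identity g(λ) = n − rank(A − λI):
  rank(A − (2)·I) = 2, so dim ker(A − (2)·I) = n − 2 = 2

Summary:
  λ = 2: algebraic multiplicity = 4, geometric multiplicity = 2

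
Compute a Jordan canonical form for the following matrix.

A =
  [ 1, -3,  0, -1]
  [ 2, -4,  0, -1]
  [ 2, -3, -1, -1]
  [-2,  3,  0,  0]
J_2(-1) ⊕ J_1(-1) ⊕ J_1(-1)

The characteristic polynomial is
  det(x·I − A) = x^4 + 4*x^3 + 6*x^2 + 4*x + 1 = (x + 1)^4

Eigenvalues and multiplicities (the geometric multiplicity of λ is n − rank(A − λI), which equals the number of Jordan blocks for λ):
  λ = -1: algebraic multiplicity = 4, geometric multiplicity = 3

Determining the block sizes for each eigenvalue:
  λ = -1: 3 blocks summing to 4 forces exactly one block of size 2 and the rest size 1 → block sizes [2, 1, 1]

Assembling the blocks gives a Jordan form
J =
  [-1,  1,  0,  0]
  [ 0, -1,  0,  0]
  [ 0,  0, -1,  0]
  [ 0,  0,  0, -1]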